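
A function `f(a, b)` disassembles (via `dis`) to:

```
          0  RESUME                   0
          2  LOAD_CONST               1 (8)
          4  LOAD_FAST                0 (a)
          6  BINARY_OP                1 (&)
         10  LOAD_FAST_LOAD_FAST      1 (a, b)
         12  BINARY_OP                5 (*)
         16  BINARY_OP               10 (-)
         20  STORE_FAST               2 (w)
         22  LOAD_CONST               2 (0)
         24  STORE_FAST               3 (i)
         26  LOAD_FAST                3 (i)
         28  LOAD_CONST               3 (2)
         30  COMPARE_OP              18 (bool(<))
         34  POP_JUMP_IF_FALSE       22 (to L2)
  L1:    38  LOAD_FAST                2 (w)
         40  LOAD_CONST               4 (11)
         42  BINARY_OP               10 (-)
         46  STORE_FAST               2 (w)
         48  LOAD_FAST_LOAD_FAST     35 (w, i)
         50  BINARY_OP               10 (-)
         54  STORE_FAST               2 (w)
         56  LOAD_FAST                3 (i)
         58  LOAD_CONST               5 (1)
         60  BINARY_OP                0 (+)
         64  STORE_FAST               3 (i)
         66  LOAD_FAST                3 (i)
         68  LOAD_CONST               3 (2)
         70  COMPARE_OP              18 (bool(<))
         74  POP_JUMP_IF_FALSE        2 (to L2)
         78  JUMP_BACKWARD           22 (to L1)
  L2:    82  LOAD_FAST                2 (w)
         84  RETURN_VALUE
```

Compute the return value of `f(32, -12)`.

361

LOAD_CONST → push 8. Stack: [8]
LOAD_FAST a → push 32. Stack: [8, 32]
BINARY_OP & → 8 & 32 = 0. Stack: [0]
LOAD_FAST_LOAD_FAST a,b → push 32,-12. Stack: [0, 32, -12]
BINARY_OP * → 32 * -12 = -384. Stack: [0, -384]
BINARY_OP - → 0 - -384 = 384. Stack: [384]
STORE_FAST w → w=384. Stack: []
LOAD_CONST → push 0. Stack: [0]
STORE_FAST i → i=0. Stack: []
LOAD_FAST i → push 0. Stack: [0]
LOAD_CONST → push 2. Stack: [0, 2]
COMPARE_OP bool(<) → 0 vs 2 = True. Stack: [True]
POP_JUMP_IF_FALSE → pop True; no jump. Stack: []
LOAD_FAST w → push 384. Stack: [384]
LOAD_CONST → push 11. Stack: [384, 11]
BINARY_OP - → 384 - 11 = 373. Stack: [373]
STORE_FAST w → w=373. Stack: []
LOAD_FAST_LOAD_FAST w,i → push 373,0. Stack: [373, 0]
BINARY_OP - → 373 - 0 = 373. Stack: [373]
STORE_FAST w → w=373. Stack: []
LOAD_FAST i → push 0. Stack: [0]
LOAD_CONST → push 1. Stack: [0, 1]
BINARY_OP + → 0 + 1 = 1. Stack: [1]
STORE_FAST i → i=1. Stack: []
LOAD_FAST i → push 1. Stack: [1]
LOAD_CONST → push 2. Stack: [1, 2]
COMPARE_OP bool(<) → 1 vs 2 = True. Stack: [True]
POP_JUMP_IF_FALSE → pop True; no jump. Stack: []
LOAD_FAST w → push 373. Stack: [373]
LOAD_CONST → push 11. Stack: [373, 11]
BINARY_OP - → 373 - 11 = 362. Stack: [362]
STORE_FAST w → w=362. Stack: []
LOAD_FAST_LOAD_FAST w,i → push 362,1. Stack: [362, 1]
BINARY_OP - → 362 - 1 = 361. Stack: [361]
STORE_FAST w → w=361. Stack: []
LOAD_FAST i → push 1. Stack: [1]
LOAD_CONST → push 1. Stack: [1, 1]
BINARY_OP + → 1 + 1 = 2. Stack: [2]
STORE_FAST i → i=2. Stack: []
LOAD_FAST i → push 2. Stack: [2]
LOAD_CONST → push 2. Stack: [2, 2]
COMPARE_OP bool(<) → 2 vs 2 = False. Stack: [False]
POP_JUMP_IF_FALSE → pop False; jump. Stack: []
LOAD_FAST w → push 361. Stack: [361]
RETURN_VALUE → return 361.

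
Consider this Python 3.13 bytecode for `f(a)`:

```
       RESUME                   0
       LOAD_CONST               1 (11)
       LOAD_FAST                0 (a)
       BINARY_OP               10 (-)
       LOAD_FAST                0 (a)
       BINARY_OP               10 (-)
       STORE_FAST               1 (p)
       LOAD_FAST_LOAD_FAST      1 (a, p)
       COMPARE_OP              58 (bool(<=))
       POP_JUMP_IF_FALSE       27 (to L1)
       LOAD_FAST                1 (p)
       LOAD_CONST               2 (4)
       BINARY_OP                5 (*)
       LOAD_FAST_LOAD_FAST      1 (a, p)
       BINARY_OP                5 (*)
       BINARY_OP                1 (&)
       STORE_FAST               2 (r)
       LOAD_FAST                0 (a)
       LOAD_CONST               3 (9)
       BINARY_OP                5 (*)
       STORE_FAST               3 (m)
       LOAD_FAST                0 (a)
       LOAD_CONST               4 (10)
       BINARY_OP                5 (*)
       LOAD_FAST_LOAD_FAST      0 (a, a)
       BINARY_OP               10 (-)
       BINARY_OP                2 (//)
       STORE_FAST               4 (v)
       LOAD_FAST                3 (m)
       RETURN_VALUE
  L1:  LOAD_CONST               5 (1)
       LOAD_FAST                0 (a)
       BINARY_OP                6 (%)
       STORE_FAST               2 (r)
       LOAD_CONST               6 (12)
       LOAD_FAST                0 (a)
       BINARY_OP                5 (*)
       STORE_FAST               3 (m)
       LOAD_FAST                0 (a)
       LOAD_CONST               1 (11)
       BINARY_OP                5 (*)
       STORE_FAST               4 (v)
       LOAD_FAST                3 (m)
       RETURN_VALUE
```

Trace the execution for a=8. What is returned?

96

LOAD_CONST → push 11. Stack: [11]
LOAD_FAST a → push 8. Stack: [11, 8]
BINARY_OP - → 11 - 8 = 3. Stack: [3]
LOAD_FAST a → push 8. Stack: [3, 8]
BINARY_OP - → 3 - 8 = -5. Stack: [-5]
STORE_FAST p → p=-5. Stack: []
LOAD_FAST_LOAD_FAST a,p → push 8,-5. Stack: [8, -5]
COMPARE_OP bool(<=) → 8 vs -5 = False. Stack: [False]
POP_JUMP_IF_FALSE → pop False; jump. Stack: []
LOAD_CONST → push 1. Stack: [1]
LOAD_FAST a → push 8. Stack: [1, 8]
BINARY_OP % → 1 % 8 = 1. Stack: [1]
STORE_FAST r → r=1. Stack: []
LOAD_CONST → push 12. Stack: [12]
LOAD_FAST a → push 8. Stack: [12, 8]
BINARY_OP * → 12 * 8 = 96. Stack: [96]
STORE_FAST m → m=96. Stack: []
LOAD_FAST a → push 8. Stack: [8]
LOAD_CONST → push 11. Stack: [8, 11]
BINARY_OP * → 8 * 11 = 88. Stack: [88]
STORE_FAST v → v=88. Stack: []
LOAD_FAST m → push 96. Stack: [96]
RETURN_VALUE → return 96.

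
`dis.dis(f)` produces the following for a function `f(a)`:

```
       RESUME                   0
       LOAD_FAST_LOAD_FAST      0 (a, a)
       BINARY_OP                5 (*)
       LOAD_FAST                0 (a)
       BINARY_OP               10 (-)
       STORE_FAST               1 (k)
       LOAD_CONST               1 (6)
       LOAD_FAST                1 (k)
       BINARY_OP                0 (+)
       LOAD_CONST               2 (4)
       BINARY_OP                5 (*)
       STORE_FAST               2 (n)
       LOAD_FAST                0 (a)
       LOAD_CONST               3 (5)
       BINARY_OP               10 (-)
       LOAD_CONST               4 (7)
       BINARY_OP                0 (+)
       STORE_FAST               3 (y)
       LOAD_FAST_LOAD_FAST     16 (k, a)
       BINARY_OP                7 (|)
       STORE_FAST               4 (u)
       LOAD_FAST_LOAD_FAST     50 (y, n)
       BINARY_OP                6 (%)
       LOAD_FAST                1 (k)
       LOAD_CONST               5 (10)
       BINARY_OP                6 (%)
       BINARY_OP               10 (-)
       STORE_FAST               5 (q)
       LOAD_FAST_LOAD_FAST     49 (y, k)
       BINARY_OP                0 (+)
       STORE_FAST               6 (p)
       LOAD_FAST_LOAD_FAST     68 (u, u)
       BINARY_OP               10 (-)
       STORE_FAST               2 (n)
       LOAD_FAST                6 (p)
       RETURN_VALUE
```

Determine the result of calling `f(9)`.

83

LOAD_FAST_LOAD_FAST a,a → push 9,9. Stack: [9, 9]
BINARY_OP * → 9 * 9 = 81. Stack: [81]
LOAD_FAST a → push 9. Stack: [81, 9]
BINARY_OP - → 81 - 9 = 72. Stack: [72]
STORE_FAST k → k=72. Stack: []
LOAD_CONST → push 6. Stack: [6]
LOAD_FAST k → push 72. Stack: [6, 72]
BINARY_OP + → 6 + 72 = 78. Stack: [78]
LOAD_CONST → push 4. Stack: [78, 4]
BINARY_OP * → 78 * 4 = 312. Stack: [312]
STORE_FAST n → n=312. Stack: []
LOAD_FAST a → push 9. Stack: [9]
LOAD_CONST → push 5. Stack: [9, 5]
BINARY_OP - → 9 - 5 = 4. Stack: [4]
LOAD_CONST → push 7. Stack: [4, 7]
BINARY_OP + → 4 + 7 = 11. Stack: [11]
STORE_FAST y → y=11. Stack: []
LOAD_FAST_LOAD_FAST k,a → push 72,9. Stack: [72, 9]
BINARY_OP | → 72 | 9 = 73. Stack: [73]
STORE_FAST u → u=73. Stack: []
LOAD_FAST_LOAD_FAST y,n → push 11,312. Stack: [11, 312]
BINARY_OP % → 11 % 312 = 11. Stack: [11]
LOAD_FAST k → push 72. Stack: [11, 72]
LOAD_CONST → push 10. Stack: [11, 72, 10]
BINARY_OP % → 72 % 10 = 2. Stack: [11, 2]
BINARY_OP - → 11 - 2 = 9. Stack: [9]
STORE_FAST q → q=9. Stack: []
LOAD_FAST_LOAD_FAST y,k → push 11,72. Stack: [11, 72]
BINARY_OP + → 11 + 72 = 83. Stack: [83]
STORE_FAST p → p=83. Stack: []
LOAD_FAST_LOAD_FAST u,u → push 73,73. Stack: [73, 73]
BINARY_OP - → 73 - 73 = 0. Stack: [0]
STORE_FAST n → n=0. Stack: []
LOAD_FAST p → push 83. Stack: [83]
RETURN_VALUE → return 83.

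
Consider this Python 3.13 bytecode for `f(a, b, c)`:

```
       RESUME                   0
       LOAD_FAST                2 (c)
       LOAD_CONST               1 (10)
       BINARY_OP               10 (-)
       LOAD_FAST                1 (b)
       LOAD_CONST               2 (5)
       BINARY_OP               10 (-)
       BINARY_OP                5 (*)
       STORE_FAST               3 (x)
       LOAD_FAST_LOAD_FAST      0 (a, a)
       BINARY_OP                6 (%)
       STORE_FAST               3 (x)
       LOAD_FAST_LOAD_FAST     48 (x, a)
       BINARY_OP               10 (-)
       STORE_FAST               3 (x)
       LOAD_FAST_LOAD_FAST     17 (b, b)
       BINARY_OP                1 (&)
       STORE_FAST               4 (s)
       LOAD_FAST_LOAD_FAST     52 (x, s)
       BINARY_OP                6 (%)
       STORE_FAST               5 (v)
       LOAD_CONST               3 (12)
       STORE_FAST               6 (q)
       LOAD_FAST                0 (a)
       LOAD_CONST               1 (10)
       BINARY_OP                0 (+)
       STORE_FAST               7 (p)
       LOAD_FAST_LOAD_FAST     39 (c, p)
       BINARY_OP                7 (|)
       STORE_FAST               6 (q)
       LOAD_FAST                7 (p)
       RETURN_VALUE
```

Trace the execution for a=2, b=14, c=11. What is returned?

12

LOAD_FAST c → push 11. Stack: [11]
LOAD_CONST → push 10. Stack: [11, 10]
BINARY_OP - → 11 - 10 = 1. Stack: [1]
LOAD_FAST b → push 14. Stack: [1, 14]
LOAD_CONST → push 5. Stack: [1, 14, 5]
BINARY_OP - → 14 - 5 = 9. Stack: [1, 9]
BINARY_OP * → 1 * 9 = 9. Stack: [9]
STORE_FAST x → x=9. Stack: []
LOAD_FAST_LOAD_FAST a,a → push 2,2. Stack: [2, 2]
BINARY_OP % → 2 % 2 = 0. Stack: [0]
STORE_FAST x → x=0. Stack: []
LOAD_FAST_LOAD_FAST x,a → push 0,2. Stack: [0, 2]
BINARY_OP - → 0 - 2 = -2. Stack: [-2]
STORE_FAST x → x=-2. Stack: []
LOAD_FAST_LOAD_FAST b,b → push 14,14. Stack: [14, 14]
BINARY_OP & → 14 & 14 = 14. Stack: [14]
STORE_FAST s → s=14. Stack: []
LOAD_FAST_LOAD_FAST x,s → push -2,14. Stack: [-2, 14]
BINARY_OP % → -2 % 14 = 12. Stack: [12]
STORE_FAST v → v=12. Stack: []
LOAD_CONST → push 12. Stack: [12]
STORE_FAST q → q=12. Stack: []
LOAD_FAST a → push 2. Stack: [2]
LOAD_CONST → push 10. Stack: [2, 10]
BINARY_OP + → 2 + 10 = 12. Stack: [12]
STORE_FAST p → p=12. Stack: []
LOAD_FAST_LOAD_FAST c,p → push 11,12. Stack: [11, 12]
BINARY_OP | → 11 | 12 = 15. Stack: [15]
STORE_FAST q → q=15. Stack: []
LOAD_FAST p → push 12. Stack: [12]
RETURN_VALUE → return 12.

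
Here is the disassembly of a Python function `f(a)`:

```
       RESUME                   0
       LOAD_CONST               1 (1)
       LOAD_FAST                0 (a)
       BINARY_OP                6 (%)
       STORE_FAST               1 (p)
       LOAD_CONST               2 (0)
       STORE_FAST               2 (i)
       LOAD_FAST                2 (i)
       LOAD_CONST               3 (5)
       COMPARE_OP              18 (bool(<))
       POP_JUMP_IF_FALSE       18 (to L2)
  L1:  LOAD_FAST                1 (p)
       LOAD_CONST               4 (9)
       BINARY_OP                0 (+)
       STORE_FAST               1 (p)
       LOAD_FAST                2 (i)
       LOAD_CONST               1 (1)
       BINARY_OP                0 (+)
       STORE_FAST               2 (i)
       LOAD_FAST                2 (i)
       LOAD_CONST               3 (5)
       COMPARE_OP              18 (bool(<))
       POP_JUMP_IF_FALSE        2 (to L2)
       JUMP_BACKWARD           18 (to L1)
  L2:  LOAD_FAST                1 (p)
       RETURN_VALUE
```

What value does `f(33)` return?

LOAD_CONST → push 1
LOAD_FAST a → push 33
BINARY_OP % → 1 % 33 = 1
STORE_FAST p → p=1
LOAD_CONST → push 0
STORE_FAST i → i=0
LOAD_FAST i → push 0
LOAD_CONST → push 5
COMPARE_OP bool(<) → 0 vs 5 = True
POP_JUMP_IF_FALSE → pop True; no jump
LOAD_FAST p → push 1
LOAD_CONST → push 9
BINARY_OP + → 1 + 9 = 10
STORE_FAST p → p=10
LOAD_FAST i → push 0
LOAD_CONST → push 1
BINARY_OP + → 0 + 1 = 1
STORE_FAST i → i=1
LOAD_FAST i → push 1
LOAD_CONST → push 5
COMPARE_OP bool(<) → 1 vs 5 = True
POP_JUMP_IF_FALSE → pop True; no jump
LOAD_FAST p → push 10
LOAD_CONST → push 9
BINARY_OP + → 10 + 9 = 19
STORE_FAST p → p=19
LOAD_FAST i → push 1
LOAD_CONST → push 1
BINARY_OP + → 1 + 1 = 2
STORE_FAST i → i=2
LOAD_FAST i → push 2
LOAD_CONST → push 5
COMPARE_OP bool(<) → 2 vs 5 = True
POP_JUMP_IF_FALSE → pop True; no jump
LOAD_FAST p → push 19
LOAD_CONST → push 9
BINARY_OP + → 19 + 9 = 28
STORE_FAST p → p=28
LOAD_FAST i → push 2
LOAD_CONST → push 1
BINARY_OP + → 2 + 1 = 3
STORE_FAST i → i=3
LOAD_FAST i → push 3
LOAD_CONST → push 5
COMPARE_OP bool(<) → 3 vs 5 = True
POP_JUMP_IF_FALSE → pop True; no jump
LOAD_FAST p → push 28
LOAD_CONST → push 9
BINARY_OP + → 28 + 9 = 37
STORE_FAST p → p=37
LOAD_FAST i → push 3
LOAD_CONST → push 1
BINARY_OP + → 3 + 1 = 4
STORE_FAST i → i=4
LOAD_FAST i → push 4
LOAD_CONST → push 5
COMPARE_OP bool(<) → 4 vs 5 = True
POP_JUMP_IF_FALSE → pop True; no jump
LOAD_FAST p → push 37
LOAD_CONST → push 9
BINARY_OP + → 37 + 9 = 46
STORE_FAST p → p=46
LOAD_FAST i → push 4
LOAD_CONST → push 1
BINARY_OP + → 4 + 1 = 5
STORE_FAST i → i=5
LOAD_FAST i → push 5
LOAD_CONST → push 5
COMPARE_OP bool(<) → 5 vs 5 = False
POP_JUMP_IF_FALSE → pop False; jump
LOAD_FAST p → push 46
RETURN_VALUE → return 46.

46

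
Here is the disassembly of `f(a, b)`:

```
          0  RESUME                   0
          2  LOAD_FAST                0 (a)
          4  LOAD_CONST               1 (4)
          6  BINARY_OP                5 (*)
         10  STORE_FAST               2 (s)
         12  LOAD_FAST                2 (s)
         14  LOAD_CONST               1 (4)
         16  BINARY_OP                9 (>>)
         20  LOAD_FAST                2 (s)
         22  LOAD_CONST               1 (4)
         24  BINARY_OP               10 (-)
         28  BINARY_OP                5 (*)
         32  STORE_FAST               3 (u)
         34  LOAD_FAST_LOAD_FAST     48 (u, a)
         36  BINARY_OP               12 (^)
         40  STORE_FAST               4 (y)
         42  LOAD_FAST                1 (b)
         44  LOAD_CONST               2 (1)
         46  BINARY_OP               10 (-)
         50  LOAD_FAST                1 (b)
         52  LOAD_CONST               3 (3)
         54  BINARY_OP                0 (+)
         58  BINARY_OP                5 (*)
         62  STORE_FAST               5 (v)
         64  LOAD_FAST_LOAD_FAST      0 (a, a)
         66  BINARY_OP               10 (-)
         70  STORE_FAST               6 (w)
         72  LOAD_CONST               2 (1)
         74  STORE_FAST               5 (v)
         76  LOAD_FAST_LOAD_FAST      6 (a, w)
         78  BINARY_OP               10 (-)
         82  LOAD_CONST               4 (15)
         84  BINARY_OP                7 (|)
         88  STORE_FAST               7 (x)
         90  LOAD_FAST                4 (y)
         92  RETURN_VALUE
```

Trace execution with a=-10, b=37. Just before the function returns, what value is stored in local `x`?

-1

LOAD_FAST a → push -10. Stack: [-10]
LOAD_CONST → push 4. Stack: [-10, 4]
BINARY_OP * → -10 * 4 = -40. Stack: [-40]
STORE_FAST s → s=-40. Stack: []
LOAD_FAST s → push -40. Stack: [-40]
LOAD_CONST → push 4. Stack: [-40, 4]
BINARY_OP >> → -40 >> 4 = -3. Stack: [-3]
LOAD_FAST s → push -40. Stack: [-3, -40]
LOAD_CONST → push 4. Stack: [-3, -40, 4]
BINARY_OP - → -40 - 4 = -44. Stack: [-3, -44]
BINARY_OP * → -3 * -44 = 132. Stack: [132]
STORE_FAST u → u=132. Stack: []
LOAD_FAST_LOAD_FAST u,a → push 132,-10. Stack: [132, -10]
BINARY_OP ^ → 132 ^ -10 = -142. Stack: [-142]
STORE_FAST y → y=-142. Stack: []
LOAD_FAST b → push 37. Stack: [37]
LOAD_CONST → push 1. Stack: [37, 1]
BINARY_OP - → 37 - 1 = 36. Stack: [36]
LOAD_FAST b → push 37. Stack: [36, 37]
LOAD_CONST → push 3. Stack: [36, 37, 3]
BINARY_OP + → 37 + 3 = 40. Stack: [36, 40]
BINARY_OP * → 36 * 40 = 1440. Stack: [1440]
STORE_FAST v → v=1440. Stack: []
LOAD_FAST_LOAD_FAST a,a → push -10,-10. Stack: [-10, -10]
BINARY_OP - → -10 - -10 = 0. Stack: [0]
STORE_FAST w → w=0. Stack: []
LOAD_CONST → push 1. Stack: [1]
STORE_FAST v → v=1. Stack: []
LOAD_FAST_LOAD_FAST a,w → push -10,0. Stack: [-10, 0]
BINARY_OP - → -10 - 0 = -10. Stack: [-10]
LOAD_CONST → push 15. Stack: [-10, 15]
BINARY_OP | → -10 | 15 = -1. Stack: [-1]
STORE_FAST x → x=-1. Stack: []
LOAD_FAST y → push -142. Stack: [-142]
RETURN_VALUE → return -142.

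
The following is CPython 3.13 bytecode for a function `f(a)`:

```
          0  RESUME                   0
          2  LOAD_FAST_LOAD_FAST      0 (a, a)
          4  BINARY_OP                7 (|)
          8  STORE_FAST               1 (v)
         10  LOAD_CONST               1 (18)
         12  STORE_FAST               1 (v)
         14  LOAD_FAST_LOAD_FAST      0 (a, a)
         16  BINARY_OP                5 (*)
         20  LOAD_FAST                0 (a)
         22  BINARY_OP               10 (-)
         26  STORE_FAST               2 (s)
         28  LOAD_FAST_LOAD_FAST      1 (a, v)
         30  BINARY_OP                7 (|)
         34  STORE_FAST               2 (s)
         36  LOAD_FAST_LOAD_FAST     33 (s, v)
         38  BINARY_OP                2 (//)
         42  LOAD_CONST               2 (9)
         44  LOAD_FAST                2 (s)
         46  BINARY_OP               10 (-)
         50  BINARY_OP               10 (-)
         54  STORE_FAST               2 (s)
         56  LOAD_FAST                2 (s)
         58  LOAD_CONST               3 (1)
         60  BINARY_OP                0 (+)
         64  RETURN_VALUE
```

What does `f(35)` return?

45

LOAD_FAST_LOAD_FAST a,a → push 35,35. Stack: [35, 35]
BINARY_OP | → 35 | 35 = 35. Stack: [35]
STORE_FAST v → v=35. Stack: []
LOAD_CONST → push 18. Stack: [18]
STORE_FAST v → v=18. Stack: []
LOAD_FAST_LOAD_FAST a,a → push 35,35. Stack: [35, 35]
BINARY_OP * → 35 * 35 = 1225. Stack: [1225]
LOAD_FAST a → push 35. Stack: [1225, 35]
BINARY_OP - → 1225 - 35 = 1190. Stack: [1190]
STORE_FAST s → s=1190. Stack: []
LOAD_FAST_LOAD_FAST a,v → push 35,18. Stack: [35, 18]
BINARY_OP | → 35 | 18 = 51. Stack: [51]
STORE_FAST s → s=51. Stack: []
LOAD_FAST_LOAD_FAST s,v → push 51,18. Stack: [51, 18]
BINARY_OP // → 51 // 18 = 2. Stack: [2]
LOAD_CONST → push 9. Stack: [2, 9]
LOAD_FAST s → push 51. Stack: [2, 9, 51]
BINARY_OP - → 9 - 51 = -42. Stack: [2, -42]
BINARY_OP - → 2 - -42 = 44. Stack: [44]
STORE_FAST s → s=44. Stack: []
LOAD_FAST s → push 44. Stack: [44]
LOAD_CONST → push 1. Stack: [44, 1]
BINARY_OP + → 44 + 1 = 45. Stack: [45]
RETURN_VALUE → return 45.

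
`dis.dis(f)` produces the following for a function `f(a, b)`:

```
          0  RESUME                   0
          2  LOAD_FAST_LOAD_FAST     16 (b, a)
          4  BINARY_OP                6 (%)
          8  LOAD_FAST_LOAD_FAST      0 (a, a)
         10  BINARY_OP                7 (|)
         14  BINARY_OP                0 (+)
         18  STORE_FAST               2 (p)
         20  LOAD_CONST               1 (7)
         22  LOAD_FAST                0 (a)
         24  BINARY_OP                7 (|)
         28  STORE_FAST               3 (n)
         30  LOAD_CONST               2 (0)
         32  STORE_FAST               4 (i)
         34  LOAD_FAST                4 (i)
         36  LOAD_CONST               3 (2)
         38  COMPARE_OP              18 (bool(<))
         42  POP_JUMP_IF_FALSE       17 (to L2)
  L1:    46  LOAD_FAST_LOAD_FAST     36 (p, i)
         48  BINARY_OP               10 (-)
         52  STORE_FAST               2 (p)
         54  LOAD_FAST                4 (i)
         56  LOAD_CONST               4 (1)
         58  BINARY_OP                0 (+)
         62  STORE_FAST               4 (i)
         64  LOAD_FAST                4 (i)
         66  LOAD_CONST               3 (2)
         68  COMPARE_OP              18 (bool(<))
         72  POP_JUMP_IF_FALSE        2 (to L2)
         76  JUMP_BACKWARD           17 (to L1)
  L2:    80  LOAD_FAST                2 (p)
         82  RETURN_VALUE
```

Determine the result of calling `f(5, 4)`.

LOAD_FAST_LOAD_FAST b,a → push 4,5. Stack: [4, 5]
BINARY_OP % → 4 % 5 = 4. Stack: [4]
LOAD_FAST_LOAD_FAST a,a → push 5,5. Stack: [4, 5, 5]
BINARY_OP | → 5 | 5 = 5. Stack: [4, 5]
BINARY_OP + → 4 + 5 = 9. Stack: [9]
STORE_FAST p → p=9. Stack: []
LOAD_CONST → push 7. Stack: [7]
LOAD_FAST a → push 5. Stack: [7, 5]
BINARY_OP | → 7 | 5 = 7. Stack: [7]
STORE_FAST n → n=7. Stack: []
LOAD_CONST → push 0. Stack: [0]
STORE_FAST i → i=0. Stack: []
LOAD_FAST i → push 0. Stack: [0]
LOAD_CONST → push 2. Stack: [0, 2]
COMPARE_OP bool(<) → 0 vs 2 = True. Stack: [True]
POP_JUMP_IF_FALSE → pop True; no jump. Stack: []
LOAD_FAST_LOAD_FAST p,i → push 9,0. Stack: [9, 0]
BINARY_OP - → 9 - 0 = 9. Stack: [9]
STORE_FAST p → p=9. Stack: []
LOAD_FAST i → push 0. Stack: [0]
LOAD_CONST → push 1. Stack: [0, 1]
BINARY_OP + → 0 + 1 = 1. Stack: [1]
STORE_FAST i → i=1. Stack: []
LOAD_FAST i → push 1. Stack: [1]
LOAD_CONST → push 2. Stack: [1, 2]
COMPARE_OP bool(<) → 1 vs 2 = True. Stack: [True]
POP_JUMP_IF_FALSE → pop True; no jump. Stack: []
LOAD_FAST_LOAD_FAST p,i → push 9,1. Stack: [9, 1]
BINARY_OP - → 9 - 1 = 8. Stack: [8]
STORE_FAST p → p=8. Stack: []
LOAD_FAST i → push 1. Stack: [1]
LOAD_CONST → push 1. Stack: [1, 1]
BINARY_OP + → 1 + 1 = 2. Stack: [2]
STORE_FAST i → i=2. Stack: []
LOAD_FAST i → push 2. Stack: [2]
LOAD_CONST → push 2. Stack: [2, 2]
COMPARE_OP bool(<) → 2 vs 2 = False. Stack: [False]
POP_JUMP_IF_FALSE → pop False; jump. Stack: []
LOAD_FAST p → push 8. Stack: [8]
RETURN_VALUE → return 8.

8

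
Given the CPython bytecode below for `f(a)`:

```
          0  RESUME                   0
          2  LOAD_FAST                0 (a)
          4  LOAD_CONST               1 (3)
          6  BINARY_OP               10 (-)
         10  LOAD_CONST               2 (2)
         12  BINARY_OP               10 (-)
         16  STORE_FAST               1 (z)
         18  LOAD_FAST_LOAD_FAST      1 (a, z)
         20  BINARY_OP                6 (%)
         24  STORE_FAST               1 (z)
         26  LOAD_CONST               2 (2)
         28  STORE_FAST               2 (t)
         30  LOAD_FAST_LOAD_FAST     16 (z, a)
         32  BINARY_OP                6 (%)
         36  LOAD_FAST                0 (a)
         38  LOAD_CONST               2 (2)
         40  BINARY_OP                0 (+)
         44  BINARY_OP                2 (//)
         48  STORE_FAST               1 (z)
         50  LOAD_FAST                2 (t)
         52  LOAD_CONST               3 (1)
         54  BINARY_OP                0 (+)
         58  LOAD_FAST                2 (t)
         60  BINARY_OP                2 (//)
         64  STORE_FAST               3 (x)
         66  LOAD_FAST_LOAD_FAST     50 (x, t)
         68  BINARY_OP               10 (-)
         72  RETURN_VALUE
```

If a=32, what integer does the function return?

-1

LOAD_FAST a → push 32. Stack: [32]
LOAD_CONST → push 3. Stack: [32, 3]
BINARY_OP - → 32 - 3 = 29. Stack: [29]
LOAD_CONST → push 2. Stack: [29, 2]
BINARY_OP - → 29 - 2 = 27. Stack: [27]
STORE_FAST z → z=27. Stack: []
LOAD_FAST_LOAD_FAST a,z → push 32,27. Stack: [32, 27]
BINARY_OP % → 32 % 27 = 5. Stack: [5]
STORE_FAST z → z=5. Stack: []
LOAD_CONST → push 2. Stack: [2]
STORE_FAST t → t=2. Stack: []
LOAD_FAST_LOAD_FAST z,a → push 5,32. Stack: [5, 32]
BINARY_OP % → 5 % 32 = 5. Stack: [5]
LOAD_FAST a → push 32. Stack: [5, 32]
LOAD_CONST → push 2. Stack: [5, 32, 2]
BINARY_OP + → 32 + 2 = 34. Stack: [5, 34]
BINARY_OP // → 5 // 34 = 0. Stack: [0]
STORE_FAST z → z=0. Stack: []
LOAD_FAST t → push 2. Stack: [2]
LOAD_CONST → push 1. Stack: [2, 1]
BINARY_OP + → 2 + 1 = 3. Stack: [3]
LOAD_FAST t → push 2. Stack: [3, 2]
BINARY_OP // → 3 // 2 = 1. Stack: [1]
STORE_FAST x → x=1. Stack: []
LOAD_FAST_LOAD_FAST x,t → push 1,2. Stack: [1, 2]
BINARY_OP - → 1 - 2 = -1. Stack: [-1]
RETURN_VALUE → return -1.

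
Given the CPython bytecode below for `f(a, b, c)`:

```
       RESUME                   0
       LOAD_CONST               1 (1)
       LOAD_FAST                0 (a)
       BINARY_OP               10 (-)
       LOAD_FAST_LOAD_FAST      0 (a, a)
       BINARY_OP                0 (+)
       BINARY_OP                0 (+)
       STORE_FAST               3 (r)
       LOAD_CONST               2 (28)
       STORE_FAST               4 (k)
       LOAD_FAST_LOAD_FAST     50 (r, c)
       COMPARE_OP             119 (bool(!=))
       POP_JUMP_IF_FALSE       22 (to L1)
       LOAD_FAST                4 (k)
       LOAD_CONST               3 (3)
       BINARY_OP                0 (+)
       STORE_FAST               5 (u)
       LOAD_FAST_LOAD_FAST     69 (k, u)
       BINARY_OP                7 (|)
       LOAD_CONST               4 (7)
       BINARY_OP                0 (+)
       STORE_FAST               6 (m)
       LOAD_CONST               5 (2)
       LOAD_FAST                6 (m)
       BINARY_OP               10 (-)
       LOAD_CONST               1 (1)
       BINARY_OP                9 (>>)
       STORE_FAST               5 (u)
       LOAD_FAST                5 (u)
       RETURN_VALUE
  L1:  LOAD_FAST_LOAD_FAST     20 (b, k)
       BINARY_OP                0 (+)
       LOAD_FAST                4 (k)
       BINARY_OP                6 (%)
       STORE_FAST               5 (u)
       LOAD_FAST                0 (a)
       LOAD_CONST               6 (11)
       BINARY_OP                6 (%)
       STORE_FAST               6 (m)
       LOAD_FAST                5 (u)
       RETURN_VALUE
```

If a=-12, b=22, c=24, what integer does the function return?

LOAD_CONST → push 1. Stack: [1]
LOAD_FAST a → push -12. Stack: [1, -12]
BINARY_OP - → 1 - -12 = 13. Stack: [13]
LOAD_FAST_LOAD_FAST a,a → push -12,-12. Stack: [13, -12, -12]
BINARY_OP + → -12 + -12 = -24. Stack: [13, -24]
BINARY_OP + → 13 + -24 = -11. Stack: [-11]
STORE_FAST r → r=-11. Stack: []
LOAD_CONST → push 28. Stack: [28]
STORE_FAST k → k=28. Stack: []
LOAD_FAST_LOAD_FAST r,c → push -11,24. Stack: [-11, 24]
COMPARE_OP bool(!=) → -11 vs 24 = True. Stack: [True]
POP_JUMP_IF_FALSE → pop True; no jump. Stack: []
LOAD_FAST k → push 28. Stack: [28]
LOAD_CONST → push 3. Stack: [28, 3]
BINARY_OP + → 28 + 3 = 31. Stack: [31]
STORE_FAST u → u=31. Stack: []
LOAD_FAST_LOAD_FAST k,u → push 28,31. Stack: [28, 31]
BINARY_OP | → 28 | 31 = 31. Stack: [31]
LOAD_CONST → push 7. Stack: [31, 7]
BINARY_OP + → 31 + 7 = 38. Stack: [38]
STORE_FAST m → m=38. Stack: []
LOAD_CONST → push 2. Stack: [2]
LOAD_FAST m → push 38. Stack: [2, 38]
BINARY_OP - → 2 - 38 = -36. Stack: [-36]
LOAD_CONST → push 1. Stack: [-36, 1]
BINARY_OP >> → -36 >> 1 = -18. Stack: [-18]
STORE_FAST u → u=-18. Stack: []
LOAD_FAST u → push -18. Stack: [-18]
RETURN_VALUE → return -18.

-18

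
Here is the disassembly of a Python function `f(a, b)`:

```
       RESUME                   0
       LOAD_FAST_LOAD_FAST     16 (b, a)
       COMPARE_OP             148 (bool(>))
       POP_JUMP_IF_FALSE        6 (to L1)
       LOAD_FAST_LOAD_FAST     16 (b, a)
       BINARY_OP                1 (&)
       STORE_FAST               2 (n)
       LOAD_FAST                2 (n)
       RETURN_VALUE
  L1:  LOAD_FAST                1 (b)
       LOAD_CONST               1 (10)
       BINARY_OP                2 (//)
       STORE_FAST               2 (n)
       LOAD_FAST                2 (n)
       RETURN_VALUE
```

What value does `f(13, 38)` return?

4

LOAD_FAST_LOAD_FAST b,a → push 38,13. Stack: [38, 13]
COMPARE_OP bool(>) → 38 vs 13 = True. Stack: [True]
POP_JUMP_IF_FALSE → pop True; no jump. Stack: []
LOAD_FAST_LOAD_FAST b,a → push 38,13. Stack: [38, 13]
BINARY_OP & → 38 & 13 = 4. Stack: [4]
STORE_FAST n → n=4. Stack: []
LOAD_FAST n → push 4. Stack: [4]
RETURN_VALUE → return 4.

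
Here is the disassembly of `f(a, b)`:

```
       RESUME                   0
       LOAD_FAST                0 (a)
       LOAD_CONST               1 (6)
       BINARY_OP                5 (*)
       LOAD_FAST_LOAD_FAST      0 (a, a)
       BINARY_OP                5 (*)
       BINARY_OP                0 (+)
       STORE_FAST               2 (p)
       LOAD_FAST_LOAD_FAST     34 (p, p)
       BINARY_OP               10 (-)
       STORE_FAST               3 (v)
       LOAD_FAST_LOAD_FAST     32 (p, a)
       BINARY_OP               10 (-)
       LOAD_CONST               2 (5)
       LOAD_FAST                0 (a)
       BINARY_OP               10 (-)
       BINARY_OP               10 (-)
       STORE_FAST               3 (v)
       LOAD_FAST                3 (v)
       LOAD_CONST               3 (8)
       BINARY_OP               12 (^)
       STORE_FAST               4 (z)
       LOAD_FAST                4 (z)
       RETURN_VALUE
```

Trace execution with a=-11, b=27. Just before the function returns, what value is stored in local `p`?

LOAD_FAST a → push -11. Stack: [-11]
LOAD_CONST → push 6. Stack: [-11, 6]
BINARY_OP * → -11 * 6 = -66. Stack: [-66]
LOAD_FAST_LOAD_FAST a,a → push -11,-11. Stack: [-66, -11, -11]
BINARY_OP * → -11 * -11 = 121. Stack: [-66, 121]
BINARY_OP + → -66 + 121 = 55. Stack: [55]
STORE_FAST p → p=55. Stack: []
LOAD_FAST_LOAD_FAST p,p → push 55,55. Stack: [55, 55]
BINARY_OP - → 55 - 55 = 0. Stack: [0]
STORE_FAST v → v=0. Stack: []
LOAD_FAST_LOAD_FAST p,a → push 55,-11. Stack: [55, -11]
BINARY_OP - → 55 - -11 = 66. Stack: [66]
LOAD_CONST → push 5. Stack: [66, 5]
LOAD_FAST a → push -11. Stack: [66, 5, -11]
BINARY_OP - → 5 - -11 = 16. Stack: [66, 16]
BINARY_OP - → 66 - 16 = 50. Stack: [50]
STORE_FAST v → v=50. Stack: []
LOAD_FAST v → push 50. Stack: [50]
LOAD_CONST → push 8. Stack: [50, 8]
BINARY_OP ^ → 50 ^ 8 = 58. Stack: [58]
STORE_FAST z → z=58. Stack: []
LOAD_FAST z → push 58. Stack: [58]
RETURN_VALUE → return 58.

55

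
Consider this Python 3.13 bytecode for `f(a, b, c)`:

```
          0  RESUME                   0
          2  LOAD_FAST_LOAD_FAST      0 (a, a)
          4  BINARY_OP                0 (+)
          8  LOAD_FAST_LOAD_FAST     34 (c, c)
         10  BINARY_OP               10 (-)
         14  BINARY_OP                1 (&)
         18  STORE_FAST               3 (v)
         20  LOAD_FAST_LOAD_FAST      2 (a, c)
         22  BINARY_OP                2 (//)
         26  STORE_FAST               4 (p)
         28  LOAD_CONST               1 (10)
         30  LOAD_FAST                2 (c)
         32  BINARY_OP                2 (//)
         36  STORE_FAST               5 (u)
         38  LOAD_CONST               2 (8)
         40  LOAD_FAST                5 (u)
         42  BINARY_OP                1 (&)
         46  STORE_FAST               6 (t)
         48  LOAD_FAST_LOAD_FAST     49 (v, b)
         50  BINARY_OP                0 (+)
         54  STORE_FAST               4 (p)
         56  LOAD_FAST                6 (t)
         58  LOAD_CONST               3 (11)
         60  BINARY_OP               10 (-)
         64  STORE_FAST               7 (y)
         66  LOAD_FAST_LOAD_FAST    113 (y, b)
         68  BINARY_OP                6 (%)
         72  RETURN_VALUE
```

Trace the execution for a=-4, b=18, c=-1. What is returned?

LOAD_FAST_LOAD_FAST a,a → push -4,-4. Stack: [-4, -4]
BINARY_OP + → -4 + -4 = -8. Stack: [-8]
LOAD_FAST_LOAD_FAST c,c → push -1,-1. Stack: [-8, -1, -1]
BINARY_OP - → -1 - -1 = 0. Stack: [-8, 0]
BINARY_OP & → -8 & 0 = 0. Stack: [0]
STORE_FAST v → v=0. Stack: []
LOAD_FAST_LOAD_FAST a,c → push -4,-1. Stack: [-4, -1]
BINARY_OP // → -4 // -1 = 4. Stack: [4]
STORE_FAST p → p=4. Stack: []
LOAD_CONST → push 10. Stack: [10]
LOAD_FAST c → push -1. Stack: [10, -1]
BINARY_OP // → 10 // -1 = -10. Stack: [-10]
STORE_FAST u → u=-10. Stack: []
LOAD_CONST → push 8. Stack: [8]
LOAD_FAST u → push -10. Stack: [8, -10]
BINARY_OP & → 8 & -10 = 0. Stack: [0]
STORE_FAST t → t=0. Stack: []
LOAD_FAST_LOAD_FAST v,b → push 0,18. Stack: [0, 18]
BINARY_OP + → 0 + 18 = 18. Stack: [18]
STORE_FAST p → p=18. Stack: []
LOAD_FAST t → push 0. Stack: [0]
LOAD_CONST → push 11. Stack: [0, 11]
BINARY_OP - → 0 - 11 = -11. Stack: [-11]
STORE_FAST y → y=-11. Stack: []
LOAD_FAST_LOAD_FAST y,b → push -11,18. Stack: [-11, 18]
BINARY_OP % → -11 % 18 = 7. Stack: [7]
RETURN_VALUE → return 7.

7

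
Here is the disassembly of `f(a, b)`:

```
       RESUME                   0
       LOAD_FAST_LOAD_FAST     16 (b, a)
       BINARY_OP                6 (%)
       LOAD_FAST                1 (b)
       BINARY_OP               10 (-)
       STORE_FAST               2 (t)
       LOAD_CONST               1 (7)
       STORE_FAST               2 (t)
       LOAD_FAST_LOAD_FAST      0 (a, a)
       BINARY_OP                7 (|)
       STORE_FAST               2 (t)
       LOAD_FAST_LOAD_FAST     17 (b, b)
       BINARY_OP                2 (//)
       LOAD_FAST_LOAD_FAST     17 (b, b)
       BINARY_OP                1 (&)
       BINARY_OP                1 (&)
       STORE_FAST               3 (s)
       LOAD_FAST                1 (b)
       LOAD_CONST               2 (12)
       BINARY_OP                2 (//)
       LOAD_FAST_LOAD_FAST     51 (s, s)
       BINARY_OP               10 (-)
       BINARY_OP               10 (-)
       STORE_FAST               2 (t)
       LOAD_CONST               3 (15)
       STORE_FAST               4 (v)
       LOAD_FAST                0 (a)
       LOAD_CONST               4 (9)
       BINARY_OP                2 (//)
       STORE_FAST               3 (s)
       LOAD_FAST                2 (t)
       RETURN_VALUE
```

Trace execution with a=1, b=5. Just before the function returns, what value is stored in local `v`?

15

LOAD_FAST_LOAD_FAST b,a → push 5,1. Stack: [5, 1]
BINARY_OP % → 5 % 1 = 0. Stack: [0]
LOAD_FAST b → push 5. Stack: [0, 5]
BINARY_OP - → 0 - 5 = -5. Stack: [-5]
STORE_FAST t → t=-5. Stack: []
LOAD_CONST → push 7. Stack: [7]
STORE_FAST t → t=7. Stack: []
LOAD_FAST_LOAD_FAST a,a → push 1,1. Stack: [1, 1]
BINARY_OP | → 1 | 1 = 1. Stack: [1]
STORE_FAST t → t=1. Stack: []
LOAD_FAST_LOAD_FAST b,b → push 5,5. Stack: [5, 5]
BINARY_OP // → 5 // 5 = 1. Stack: [1]
LOAD_FAST_LOAD_FAST b,b → push 5,5. Stack: [1, 5, 5]
BINARY_OP & → 5 & 5 = 5. Stack: [1, 5]
BINARY_OP & → 1 & 5 = 1. Stack: [1]
STORE_FAST s → s=1. Stack: []
LOAD_FAST b → push 5. Stack: [5]
LOAD_CONST → push 12. Stack: [5, 12]
BINARY_OP // → 5 // 12 = 0. Stack: [0]
LOAD_FAST_LOAD_FAST s,s → push 1,1. Stack: [0, 1, 1]
BINARY_OP - → 1 - 1 = 0. Stack: [0, 0]
BINARY_OP - → 0 - 0 = 0. Stack: [0]
STORE_FAST t → t=0. Stack: []
LOAD_CONST → push 15. Stack: [15]
STORE_FAST v → v=15. Stack: []
LOAD_FAST a → push 1. Stack: [1]
LOAD_CONST → push 9. Stack: [1, 9]
BINARY_OP // → 1 // 9 = 0. Stack: [0]
STORE_FAST s → s=0. Stack: []
LOAD_FAST t → push 0. Stack: [0]
RETURN_VALUE → return 0.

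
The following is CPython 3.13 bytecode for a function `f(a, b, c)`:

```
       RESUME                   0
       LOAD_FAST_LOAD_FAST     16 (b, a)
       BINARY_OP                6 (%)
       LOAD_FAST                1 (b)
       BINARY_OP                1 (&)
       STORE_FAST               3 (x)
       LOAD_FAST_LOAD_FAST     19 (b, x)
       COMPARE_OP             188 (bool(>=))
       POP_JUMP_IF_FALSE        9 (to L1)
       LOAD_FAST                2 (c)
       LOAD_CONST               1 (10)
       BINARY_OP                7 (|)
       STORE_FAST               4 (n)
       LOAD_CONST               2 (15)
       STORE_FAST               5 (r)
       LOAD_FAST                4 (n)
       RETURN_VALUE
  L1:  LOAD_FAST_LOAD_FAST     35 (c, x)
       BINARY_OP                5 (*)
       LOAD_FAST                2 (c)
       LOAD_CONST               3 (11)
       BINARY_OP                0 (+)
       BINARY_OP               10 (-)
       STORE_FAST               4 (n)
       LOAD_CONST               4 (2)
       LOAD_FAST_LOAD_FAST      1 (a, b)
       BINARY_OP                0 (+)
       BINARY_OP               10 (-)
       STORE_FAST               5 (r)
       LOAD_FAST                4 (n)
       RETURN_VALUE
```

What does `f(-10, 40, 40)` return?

LOAD_FAST_LOAD_FAST b,a → push 40,-10. Stack: [40, -10]
BINARY_OP % → 40 % -10 = 0. Stack: [0]
LOAD_FAST b → push 40. Stack: [0, 40]
BINARY_OP & → 0 & 40 = 0. Stack: [0]
STORE_FAST x → x=0. Stack: []
LOAD_FAST_LOAD_FAST b,x → push 40,0. Stack: [40, 0]
COMPARE_OP bool(>=) → 40 vs 0 = True. Stack: [True]
POP_JUMP_IF_FALSE → pop True; no jump. Stack: []
LOAD_FAST c → push 40. Stack: [40]
LOAD_CONST → push 10. Stack: [40, 10]
BINARY_OP | → 40 | 10 = 42. Stack: [42]
STORE_FAST n → n=42. Stack: []
LOAD_CONST → push 15. Stack: [15]
STORE_FAST r → r=15. Stack: []
LOAD_FAST n → push 42. Stack: [42]
RETURN_VALUE → return 42.

42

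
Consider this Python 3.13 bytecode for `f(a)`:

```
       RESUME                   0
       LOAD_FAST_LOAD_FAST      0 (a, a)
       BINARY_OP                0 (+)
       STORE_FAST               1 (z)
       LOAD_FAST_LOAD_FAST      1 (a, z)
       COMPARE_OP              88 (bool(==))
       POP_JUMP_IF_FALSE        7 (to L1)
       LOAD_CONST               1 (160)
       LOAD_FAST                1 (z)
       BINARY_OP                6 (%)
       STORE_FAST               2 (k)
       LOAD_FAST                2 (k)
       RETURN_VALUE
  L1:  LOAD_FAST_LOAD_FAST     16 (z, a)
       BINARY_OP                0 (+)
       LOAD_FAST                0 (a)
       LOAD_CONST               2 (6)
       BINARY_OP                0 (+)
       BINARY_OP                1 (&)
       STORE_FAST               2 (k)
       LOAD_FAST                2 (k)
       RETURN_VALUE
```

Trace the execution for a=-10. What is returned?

-32

LOAD_FAST_LOAD_FAST a,a → push -10,-10. Stack: [-10, -10]
BINARY_OP + → -10 + -10 = -20. Stack: [-20]
STORE_FAST z → z=-20. Stack: []
LOAD_FAST_LOAD_FAST a,z → push -10,-20. Stack: [-10, -20]
COMPARE_OP bool(==) → -10 vs -20 = False. Stack: [False]
POP_JUMP_IF_FALSE → pop False; jump. Stack: []
LOAD_FAST_LOAD_FAST z,a → push -20,-10. Stack: [-20, -10]
BINARY_OP + → -20 + -10 = -30. Stack: [-30]
LOAD_FAST a → push -10. Stack: [-30, -10]
LOAD_CONST → push 6. Stack: [-30, -10, 6]
BINARY_OP + → -10 + 6 = -4. Stack: [-30, -4]
BINARY_OP & → -30 & -4 = -32. Stack: [-32]
STORE_FAST k → k=-32. Stack: []
LOAD_FAST k → push -32. Stack: [-32]
RETURN_VALUE → return -32.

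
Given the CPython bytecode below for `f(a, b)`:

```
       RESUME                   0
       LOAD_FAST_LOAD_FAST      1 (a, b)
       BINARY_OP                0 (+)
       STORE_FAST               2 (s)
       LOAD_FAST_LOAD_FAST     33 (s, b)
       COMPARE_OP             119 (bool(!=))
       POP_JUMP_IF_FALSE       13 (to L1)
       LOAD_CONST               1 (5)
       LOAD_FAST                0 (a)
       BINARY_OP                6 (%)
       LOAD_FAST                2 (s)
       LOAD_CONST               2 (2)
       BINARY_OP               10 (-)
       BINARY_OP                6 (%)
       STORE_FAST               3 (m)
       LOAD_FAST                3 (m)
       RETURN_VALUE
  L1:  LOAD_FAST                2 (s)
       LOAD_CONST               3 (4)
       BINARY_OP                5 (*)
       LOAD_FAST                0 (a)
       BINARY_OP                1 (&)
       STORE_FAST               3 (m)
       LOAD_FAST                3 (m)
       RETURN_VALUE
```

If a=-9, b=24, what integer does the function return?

LOAD_FAST_LOAD_FAST a,b → push -9,24. Stack: [-9, 24]
BINARY_OP + → -9 + 24 = 15. Stack: [15]
STORE_FAST s → s=15. Stack: []
LOAD_FAST_LOAD_FAST s,b → push 15,24. Stack: [15, 24]
COMPARE_OP bool(!=) → 15 vs 24 = True. Stack: [True]
POP_JUMP_IF_FALSE → pop True; no jump. Stack: []
LOAD_CONST → push 5. Stack: [5]
LOAD_FAST a → push -9. Stack: [5, -9]
BINARY_OP % → 5 % -9 = -4. Stack: [-4]
LOAD_FAST s → push 15. Stack: [-4, 15]
LOAD_CONST → push 2. Stack: [-4, 15, 2]
BINARY_OP - → 15 - 2 = 13. Stack: [-4, 13]
BINARY_OP % → -4 % 13 = 9. Stack: [9]
STORE_FAST m → m=9. Stack: []
LOAD_FAST m → push 9. Stack: [9]
RETURN_VALUE → return 9.

9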